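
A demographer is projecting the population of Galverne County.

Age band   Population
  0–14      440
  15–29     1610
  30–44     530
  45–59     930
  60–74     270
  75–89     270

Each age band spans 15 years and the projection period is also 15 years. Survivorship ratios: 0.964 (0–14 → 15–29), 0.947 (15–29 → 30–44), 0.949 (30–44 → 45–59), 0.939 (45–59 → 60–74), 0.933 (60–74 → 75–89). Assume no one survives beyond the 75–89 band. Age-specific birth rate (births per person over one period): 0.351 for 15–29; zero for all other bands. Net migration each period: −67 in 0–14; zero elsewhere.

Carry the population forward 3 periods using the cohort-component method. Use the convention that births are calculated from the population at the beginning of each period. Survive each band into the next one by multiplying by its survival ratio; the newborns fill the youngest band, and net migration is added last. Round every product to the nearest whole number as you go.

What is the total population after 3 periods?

2815

Call the bands 1 to 6, youngest first.
[period 1]
Births: 1610 × 0.351 = 565
Band 2: 440 × 0.964 = 424
Band 3: 1610 × 0.947 = 1525
Band 4: 530 × 0.949 = 503
Band 5: 930 × 0.939 = 873
Band 6: 270 × 0.933 = 252
Net migration: Band 1 − 67 → 498
Giving 498 / 424 / 1525 / 503 / 873 / 252.
[period 2]
Births: 424 × 0.351 = 149
Band 2: 498 × 0.964 = 480
Band 3: 424 × 0.947 = 402
Band 4: 1525 × 0.949 = 1447
Band 5: 503 × 0.939 = 472
Band 6: 873 × 0.933 = 815
Net migration: Band 1 − 67 → 82
Giving 82 / 480 / 402 / 1447 / 472 / 815.
[period 3]
Births: 480 × 0.351 = 168
Band 2: 82 × 0.964 = 79
Band 3: 480 × 0.947 = 455
Band 4: 402 × 0.949 = 381
Band 5: 1447 × 0.939 = 1359
Band 6: 472 × 0.933 = 440
Net migration: Band 1 − 67 → 101
Giving 101 / 79 / 455 / 381 / 1359 / 440.
Total after period 3: 101 + 79 + 455 + 381 + 1359 + 440 = 2815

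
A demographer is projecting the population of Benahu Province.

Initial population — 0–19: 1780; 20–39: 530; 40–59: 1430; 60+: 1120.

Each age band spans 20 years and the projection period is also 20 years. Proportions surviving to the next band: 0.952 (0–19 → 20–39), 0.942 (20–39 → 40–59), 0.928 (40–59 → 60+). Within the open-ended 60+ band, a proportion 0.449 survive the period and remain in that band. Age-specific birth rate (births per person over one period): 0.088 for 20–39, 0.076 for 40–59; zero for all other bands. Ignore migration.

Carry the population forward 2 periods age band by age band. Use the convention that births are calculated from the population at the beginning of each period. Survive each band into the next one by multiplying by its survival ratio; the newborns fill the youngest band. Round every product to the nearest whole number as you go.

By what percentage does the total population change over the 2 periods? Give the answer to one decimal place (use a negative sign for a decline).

-33.8

— Period 1 —
Births: 530 × 0.088 = 47, 1430 × 0.076 = 109 → 156
20–39: 1780 × 0.952 = 1695
40–59: 530 × 0.942 = 499
60+: 1430 × 0.928 + 1120 × 0.449 = 1327 + 503 = 1830
→ [156, 1695, 499, 1830]
— Period 2 —
Births: 1695 × 0.088 = 149, 499 × 0.076 = 38 → 187
20–39: 156 × 0.952 = 149
40–59: 1695 × 0.942 = 1597
60+: 499 × 0.928 + 1830 × 0.449 = 463 + 822 = 1285
→ [187, 149, 1597, 1285]
Total: 4860 → 3218; change = -1642; percentage change = -33.8%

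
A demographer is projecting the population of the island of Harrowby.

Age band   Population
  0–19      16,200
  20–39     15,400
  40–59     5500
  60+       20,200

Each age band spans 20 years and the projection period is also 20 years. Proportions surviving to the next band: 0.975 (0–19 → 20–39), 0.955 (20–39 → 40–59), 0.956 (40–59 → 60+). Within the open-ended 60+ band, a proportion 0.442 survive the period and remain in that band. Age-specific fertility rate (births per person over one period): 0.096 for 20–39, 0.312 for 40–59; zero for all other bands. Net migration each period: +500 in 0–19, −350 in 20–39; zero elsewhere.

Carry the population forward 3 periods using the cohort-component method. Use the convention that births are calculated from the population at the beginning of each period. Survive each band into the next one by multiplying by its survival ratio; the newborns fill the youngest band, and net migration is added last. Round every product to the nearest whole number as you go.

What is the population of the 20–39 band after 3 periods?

6058

— Period 1 —
Births: 15400 × 0.096 = 1478 ; 5500 × 0.312 = 1716 → total 3194
20–39: 16200 × 0.975 = 15795
40–59: 15400 × 0.955 = 14707
60+: 5500 × 0.956 + 20200 × 0.442 = 5258 + 8928 = 14186
Net migration: 0–19 + 500 → 3694; 20–39 − 350 → 15445
Population now: 0–19=3694, 20–39=15445, 40–59=14707, 60+=14186
— Period 2 —
Births: 15445 × 0.096 = 1483 ; 14707 × 0.312 = 4589 → total 6072
20–39: 3694 × 0.975 = 3602
40–59: 15445 × 0.955 = 14750
60+: 14707 × 0.956 + 14186 × 0.442 = 14060 + 6270 = 20330
Net migration: 0–19 + 500 → 6572; 20–39 − 350 → 3252
Population now: 0–19=6572, 20–39=3252, 40–59=14750, 60+=20330
— Period 3 —
Births: 3252 × 0.096 = 312 ; 14750 × 0.312 = 4602 → total 4914
20–39: 6572 × 0.975 = 6408
40–59: 3252 × 0.955 = 3106
60+: 14750 × 0.956 + 20330 × 0.442 = 14101 + 8986 = 23087
Net migration: 0–19 + 500 → 5414; 20–39 − 350 → 6058
Population now: 0–19=5414, 20–39=6058, 40–59=3106, 60+=23087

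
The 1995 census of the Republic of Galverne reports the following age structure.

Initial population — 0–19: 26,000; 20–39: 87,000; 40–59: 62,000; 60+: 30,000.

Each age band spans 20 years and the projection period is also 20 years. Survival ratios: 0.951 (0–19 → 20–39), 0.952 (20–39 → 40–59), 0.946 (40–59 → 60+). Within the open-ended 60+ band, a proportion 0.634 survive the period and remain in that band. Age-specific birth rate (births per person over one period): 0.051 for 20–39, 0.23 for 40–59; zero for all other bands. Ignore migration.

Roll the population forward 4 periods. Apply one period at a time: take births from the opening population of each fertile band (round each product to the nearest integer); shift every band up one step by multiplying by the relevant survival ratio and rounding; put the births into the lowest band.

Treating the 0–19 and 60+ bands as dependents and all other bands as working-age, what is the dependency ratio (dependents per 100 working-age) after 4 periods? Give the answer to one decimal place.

353.7

Let group 1 be 0–19 through group 4 = 60+.
Period 1:
Births: 87000 * 0.051 = 4437  |  62000 * 0.23 = 14260 — total 18697
Group 2: 26000 * 0.951 = 24726
Group 3: 87000 * 0.952 = 82824
Group 4: 62000 * 0.946 + 30000 * 0.634 = 58652 + 19020 = 77672
End of period: [18697, 24726, 82824, 77672]
Period 2:
Births: 24726 * 0.051 = 1261  |  82824 * 0.23 = 19050 — total 20311
Group 2: 18697 * 0.951 = 17781
Group 3: 24726 * 0.952 = 23539
Group 4: 82824 * 0.946 + 77672 * 0.634 = 78352 + 49244 = 127596
End of period: [20311, 17781, 23539, 127596]
Period 3:
Births: 17781 * 0.051 = 907  |  23539 * 0.23 = 5414 — total 6321
Group 2: 20311 * 0.951 = 19316
Group 3: 17781 * 0.952 = 16928
Group 4: 23539 * 0.946 + 127596 * 0.634 = 22268 + 80896 = 103164
End of period: [6321, 19316, 16928, 103164]
Period 4:
Births: 19316 * 0.051 = 985  |  16928 * 0.23 = 3893 — total 4878
Group 2: 6321 * 0.951 = 6011
Group 3: 19316 * 0.952 = 18389
Group 4: 16928 * 0.946 + 103164 * 0.634 = 16014 + 65406 = 81420
End of period: [4878, 6011, 18389, 81420]
Dependents (band 0–19 + band 60+) = 4878 + 81420 = 86298; working-age = 24400; ratio = 86298/24400 × 100 = 353.7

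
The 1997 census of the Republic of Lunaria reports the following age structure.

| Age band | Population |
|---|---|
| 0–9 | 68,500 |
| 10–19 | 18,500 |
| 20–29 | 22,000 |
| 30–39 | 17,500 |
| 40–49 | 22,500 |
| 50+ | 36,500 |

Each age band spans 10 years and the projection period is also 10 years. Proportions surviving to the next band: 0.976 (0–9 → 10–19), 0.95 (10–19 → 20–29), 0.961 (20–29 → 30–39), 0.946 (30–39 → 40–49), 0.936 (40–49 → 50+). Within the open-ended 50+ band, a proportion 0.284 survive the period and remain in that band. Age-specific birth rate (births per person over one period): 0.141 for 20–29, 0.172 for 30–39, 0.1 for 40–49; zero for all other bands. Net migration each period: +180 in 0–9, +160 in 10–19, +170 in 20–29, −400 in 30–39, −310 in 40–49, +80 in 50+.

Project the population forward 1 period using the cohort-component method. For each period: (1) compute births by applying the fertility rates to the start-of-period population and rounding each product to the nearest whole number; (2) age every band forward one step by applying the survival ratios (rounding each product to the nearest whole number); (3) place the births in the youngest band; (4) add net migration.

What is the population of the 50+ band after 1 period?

Call the bands 1 to 6, youngest first.
— Period 1 —
Births: 22000 × 0.141 = 3102  |  17500 × 0.172 = 3010  |  22500 × 0.1 = 2250 — total 8362
Band 2: 68500 × 0.976 = 66856
Band 3: 18500 × 0.95 = 17575
Band 4: 22000 × 0.961 = 21142
Band 5: 17500 × 0.946 = 16555
Band 6: 22500 × 0.936 + 36500 × 0.284 = 21060 + 10366 = 31426
Net migration: Band 1 + 180 → 8542; Band 2 + 160 → 67016; Band 3 + 170 → 17745; Band 4 − 400 → 20742; Band 5 − 310 → 16245; Band 6 + 80 → 31506
Giving 8542 / 67016 / 17745 / 20742 / 16245 / 31506.

31506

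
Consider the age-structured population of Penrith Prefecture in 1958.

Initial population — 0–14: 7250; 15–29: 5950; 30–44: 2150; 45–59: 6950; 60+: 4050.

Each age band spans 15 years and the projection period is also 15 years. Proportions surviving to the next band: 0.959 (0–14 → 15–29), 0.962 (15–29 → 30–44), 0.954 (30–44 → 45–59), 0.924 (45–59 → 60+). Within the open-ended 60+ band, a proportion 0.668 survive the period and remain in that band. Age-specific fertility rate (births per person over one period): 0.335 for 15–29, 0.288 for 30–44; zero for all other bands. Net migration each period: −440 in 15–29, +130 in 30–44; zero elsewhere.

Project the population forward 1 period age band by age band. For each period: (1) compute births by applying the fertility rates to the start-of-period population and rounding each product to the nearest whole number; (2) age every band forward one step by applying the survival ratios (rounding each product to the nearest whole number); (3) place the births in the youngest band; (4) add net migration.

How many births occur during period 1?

2612

Period 1.
Births: 5950 × 0.335 = 1993  |  2150 × 0.288 = 619 — total 2612
15–29: 7250 × 0.959 = 6953
30–44: 5950 × 0.962 = 5724
45–59: 2150 × 0.954 = 2051
60+: 6950 × 0.924 + 4050 × 0.668 = 6422 + 2705 = 9127
Net migration: 15–29 − 440 → 6513; 30–44 + 130 → 5854
Population now: 0–14=2612, 15–29=6513, 30–44=5854, 45–59=2051, 60+=9127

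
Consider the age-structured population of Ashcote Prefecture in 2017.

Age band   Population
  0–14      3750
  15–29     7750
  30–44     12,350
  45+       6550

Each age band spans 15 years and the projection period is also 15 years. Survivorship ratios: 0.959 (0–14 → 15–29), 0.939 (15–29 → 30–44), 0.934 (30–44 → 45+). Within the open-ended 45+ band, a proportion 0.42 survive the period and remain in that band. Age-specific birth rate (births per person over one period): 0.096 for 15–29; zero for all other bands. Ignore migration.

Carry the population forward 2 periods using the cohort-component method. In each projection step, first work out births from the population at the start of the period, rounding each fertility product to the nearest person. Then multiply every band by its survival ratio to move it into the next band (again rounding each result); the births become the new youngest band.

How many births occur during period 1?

After projecting period 1:
Births: 7750 × 0.096 = 744
15–29: 3750 × 0.959 = 3596
30–44: 7750 × 0.939 = 7277
45+: 12350 × 0.934 + 6550 × 0.42 = 11535 + 2751 = 14286
End of period: [744, 3596, 7277, 14286]

744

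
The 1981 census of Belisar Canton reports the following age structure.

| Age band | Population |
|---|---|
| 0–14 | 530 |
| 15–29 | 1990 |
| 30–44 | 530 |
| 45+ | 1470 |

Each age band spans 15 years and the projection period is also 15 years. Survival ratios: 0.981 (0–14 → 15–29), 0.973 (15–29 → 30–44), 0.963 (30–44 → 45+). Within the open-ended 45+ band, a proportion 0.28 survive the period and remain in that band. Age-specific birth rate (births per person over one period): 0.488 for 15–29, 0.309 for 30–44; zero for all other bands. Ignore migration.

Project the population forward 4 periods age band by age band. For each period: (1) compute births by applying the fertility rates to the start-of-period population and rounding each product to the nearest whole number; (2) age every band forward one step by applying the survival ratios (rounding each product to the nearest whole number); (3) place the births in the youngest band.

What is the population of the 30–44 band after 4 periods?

813

Call the bands 1 to 4, youngest first.
Period 1:
Births: 1990 × 0.488 = 971, 530 × 0.309 = 164 ⇒ total 1135
Band 2: 530 × 0.981 = 520
Band 3: 1990 × 0.973 = 1936
Band 4: 530 × 0.963 + 1470 × 0.28 = 510 + 412 = 922
Giving 1135 / 520 / 1936 / 922.
Period 2:
Births: 520 × 0.488 = 254, 1936 × 0.309 = 598 ⇒ total 852
Band 2: 1135 × 0.981 = 1113
Band 3: 520 × 0.973 = 506
Band 4: 1936 × 0.963 + 922 × 0.28 = 1864 + 258 = 2122
Giving 852 / 1113 / 506 / 2122.
Period 3:
Births: 1113 × 0.488 = 543, 506 × 0.309 = 156 ⇒ total 699
Band 2: 852 × 0.981 = 836
Band 3: 1113 × 0.973 = 1083
Band 4: 506 × 0.963 + 2122 × 0.28 = 487 + 594 = 1081
Giving 699 / 836 / 1083 / 1081.
Period 4:
Births: 836 × 0.488 = 408, 1083 × 0.309 = 335 ⇒ total 743
Band 2: 699 × 0.981 = 686
Band 3: 836 × 0.973 = 813
Band 4: 1083 × 0.963 + 1081 × 0.28 = 1043 + 303 = 1346
Giving 743 / 686 / 813 / 1346.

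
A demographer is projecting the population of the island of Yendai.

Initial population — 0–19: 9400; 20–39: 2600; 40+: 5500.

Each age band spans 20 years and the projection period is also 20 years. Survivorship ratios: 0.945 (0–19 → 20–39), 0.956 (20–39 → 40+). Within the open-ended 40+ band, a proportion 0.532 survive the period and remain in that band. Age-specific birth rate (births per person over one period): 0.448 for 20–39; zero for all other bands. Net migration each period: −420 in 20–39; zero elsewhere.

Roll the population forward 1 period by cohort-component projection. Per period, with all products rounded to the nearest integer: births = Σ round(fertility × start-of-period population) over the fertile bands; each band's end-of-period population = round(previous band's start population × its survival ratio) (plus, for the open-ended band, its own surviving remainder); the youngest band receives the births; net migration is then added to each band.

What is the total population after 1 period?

After projecting period 1:
Births: 2600 × 0.448 = 1165
20–39: 9400 × 0.945 = 8883
40+: 2600 × 0.956 + 5500 × 0.532 = 2486 + 2926 = 5412
Net migration: 20–39 − 420 → 8463
→ [1165, 8463, 5412]
Total after period 1: 1165 + 8463 + 5412 = 15040

15040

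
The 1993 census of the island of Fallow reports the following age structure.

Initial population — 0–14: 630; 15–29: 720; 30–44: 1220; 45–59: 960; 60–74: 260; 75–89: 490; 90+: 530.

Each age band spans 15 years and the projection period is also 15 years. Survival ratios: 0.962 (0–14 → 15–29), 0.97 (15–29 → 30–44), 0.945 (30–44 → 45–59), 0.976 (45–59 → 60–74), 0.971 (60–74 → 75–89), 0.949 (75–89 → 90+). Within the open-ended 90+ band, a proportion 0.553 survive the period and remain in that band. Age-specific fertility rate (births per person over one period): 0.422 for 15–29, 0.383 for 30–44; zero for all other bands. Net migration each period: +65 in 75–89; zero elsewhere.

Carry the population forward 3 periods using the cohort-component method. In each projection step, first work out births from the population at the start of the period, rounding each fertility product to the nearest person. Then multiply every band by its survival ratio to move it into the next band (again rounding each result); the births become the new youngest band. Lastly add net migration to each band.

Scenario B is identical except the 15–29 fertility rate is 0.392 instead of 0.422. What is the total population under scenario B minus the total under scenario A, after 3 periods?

-68

Let band 1 be 0–14 through band 7 = 90+.
After projecting period 1:
Births: 720 × 0.422 = 304 ; 1220 × 0.383 = 467 — total 771
Band 2: 630 × 0.962 = 606
Band 3: 720 × 0.97 = 698
Band 4: 1220 × 0.945 = 1153
Band 5: 960 × 0.976 = 937
Band 6: 260 × 0.971 = 252
Band 7: 490 × 0.949 + 530 × 0.553 = 465 + 293 = 758
Net migration: Band 6 + 65 → 317
→ [771, 606, 698, 1153, 937, 317, 758]
After projecting period 2:
Births: 606 × 0.422 = 256 ; 698 × 0.383 = 267 — total 523
Band 2: 771 × 0.962 = 742
Band 3: 606 × 0.97 = 588
Band 4: 698 × 0.945 = 660
Band 5: 1153 × 0.976 = 1125
Band 6: 937 × 0.971 = 910
Band 7: 317 × 0.949 + 758 × 0.553 = 301 + 419 = 720
Net migration: Band 6 + 65 → 975
→ [523, 742, 588, 660, 1125, 975, 720]
After projecting period 3:
Births: 742 × 0.422 = 313 ; 588 × 0.383 = 225 — total 538
Band 2: 523 × 0.962 = 503
Band 3: 742 × 0.97 = 720
Band 4: 588 × 0.945 = 556
Band 5: 660 × 0.976 = 644
Band 6: 1125 × 0.971 = 1092
Band 7: 975 × 0.949 + 720 × 0.553 = 925 + 398 = 1323
Net migration: Band 6 + 65 → 1157
→ [538, 503, 720, 556, 644, 1157, 1323]
Scenario A total after 3 periods: 5441
Scenario B projection —
After projecting period 1:
Births: 720 × 0.392 = 282 ; 1220 × 0.383 = 467 — total 749
Band 2: 630 × 0.962 = 606
Band 3: 720 × 0.97 = 698
Band 4: 1220 × 0.945 = 1153
Band 5: 960 × 0.976 = 937
Band 6: 260 × 0.971 = 252
Band 7: 490 × 0.949 + 530 × 0.553 = 465 + 293 = 758
Net migration: Band 6 + 65 → 317
→ [749, 606, 698, 1153, 937, 317, 758]
After projecting period 2:
Births: 606 × 0.392 = 238 ; 698 × 0.383 = 267 — total 505
Band 2: 749 × 0.962 = 721
Band 3: 606 × 0.97 = 588
Band 4: 698 × 0.945 = 660
Band 5: 1153 × 0.976 = 1125
Band 6: 937 × 0.971 = 910
Band 7: 317 × 0.949 + 758 × 0.553 = 301 + 419 = 720
Net migration: Band 6 + 65 → 975
→ [505, 721, 588, 660, 1125, 975, 720]
After projecting period 3:
Births: 721 × 0.392 = 283 ; 588 × 0.383 = 225 — total 508
Band 2: 505 × 0.962 = 486
Band 3: 721 × 0.97 = 699
Band 4: 588 × 0.945 = 556
Band 5: 660 × 0.976 = 644
Band 6: 1125 × 0.971 = 1092
Band 7: 975 × 0.949 + 720 × 0.553 = 925 + 398 = 1323
Net migration: Band 6 + 65 → 1157
→ [508, 486, 699, 556, 644, 1157, 1323]
Scenario B total after 3 periods: 5373
Difference B − A = 5373 − 5441 = -68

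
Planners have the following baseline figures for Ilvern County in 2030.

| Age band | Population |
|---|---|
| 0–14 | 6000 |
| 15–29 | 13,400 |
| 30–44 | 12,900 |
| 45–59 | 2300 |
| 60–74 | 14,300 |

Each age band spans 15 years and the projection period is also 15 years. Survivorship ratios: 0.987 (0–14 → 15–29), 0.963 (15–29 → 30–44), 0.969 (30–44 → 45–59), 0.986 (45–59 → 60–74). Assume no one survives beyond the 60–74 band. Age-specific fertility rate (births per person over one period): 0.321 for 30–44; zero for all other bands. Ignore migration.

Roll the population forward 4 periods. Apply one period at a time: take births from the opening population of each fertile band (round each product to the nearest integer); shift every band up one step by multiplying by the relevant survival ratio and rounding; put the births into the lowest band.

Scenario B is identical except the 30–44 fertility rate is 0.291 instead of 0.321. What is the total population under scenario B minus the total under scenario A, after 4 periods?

-1119

Period 1:
Births: 12900 × 0.321 = 4141
15–29: 6000 × 0.987 = 5922
30–44: 13400 × 0.963 = 12904
45–59: 12900 × 0.969 = 12500
60–74: 2300 × 0.986 = 2268
→ [4141, 5922, 12904, 12500, 2268]
Period 2:
Births: 12904 × 0.321 = 4142
15–29: 4141 × 0.987 = 4087
30–44: 5922 × 0.963 = 5703
45–59: 12904 × 0.969 = 12504
60–74: 12500 × 0.986 = 12325
→ [4142, 4087, 5703, 12504, 12325]
Period 3:
Births: 5703 × 0.321 = 1831
15–29: 4142 × 0.987 = 4088
30–44: 4087 × 0.963 = 3936
45–59: 5703 × 0.969 = 5526
60–74: 12504 × 0.986 = 12329
→ [1831, 4088, 3936, 5526, 12329]
Period 4:
Births: 3936 × 0.321 = 1263
15–29: 1831 × 0.987 = 1807
30–44: 4088 × 0.963 = 3937
45–59: 3936 × 0.969 = 3814
60–74: 5526 × 0.986 = 5449
→ [1263, 1807, 3937, 3814, 5449]
Scenario A total after 4 periods: 16270
Scenario B projection —
Period 1:
Births: 12900 × 0.291 = 3754
15–29: 6000 × 0.987 = 5922
30–44: 13400 × 0.963 = 12904
45–59: 12900 × 0.969 = 12500
60–74: 2300 × 0.986 = 2268
→ [3754, 5922, 12904, 12500, 2268]
Period 2:
Births: 12904 × 0.291 = 3755
15–29: 3754 × 0.987 = 3705
30–44: 5922 × 0.963 = 5703
45–59: 12904 × 0.969 = 12504
60–74: 12500 × 0.986 = 12325
→ [3755, 3705, 5703, 12504, 12325]
Period 3:
Births: 5703 × 0.291 = 1660
15–29: 3755 × 0.987 = 3706
30–44: 3705 × 0.963 = 3568
45–59: 5703 × 0.969 = 5526
60–74: 12504 × 0.986 = 12329
→ [1660, 3706, 3568, 5526, 12329]
Period 4:
Births: 3568 × 0.291 = 1038
15–29: 1660 × 0.987 = 1638
30–44: 3706 × 0.963 = 3569
45–59: 3568 × 0.969 = 3457
60–74: 5526 × 0.986 = 5449
→ [1038, 1638, 3569, 3457, 5449]
Scenario B total after 4 periods: 15151
Difference B − A = 15151 − 16270 = -1119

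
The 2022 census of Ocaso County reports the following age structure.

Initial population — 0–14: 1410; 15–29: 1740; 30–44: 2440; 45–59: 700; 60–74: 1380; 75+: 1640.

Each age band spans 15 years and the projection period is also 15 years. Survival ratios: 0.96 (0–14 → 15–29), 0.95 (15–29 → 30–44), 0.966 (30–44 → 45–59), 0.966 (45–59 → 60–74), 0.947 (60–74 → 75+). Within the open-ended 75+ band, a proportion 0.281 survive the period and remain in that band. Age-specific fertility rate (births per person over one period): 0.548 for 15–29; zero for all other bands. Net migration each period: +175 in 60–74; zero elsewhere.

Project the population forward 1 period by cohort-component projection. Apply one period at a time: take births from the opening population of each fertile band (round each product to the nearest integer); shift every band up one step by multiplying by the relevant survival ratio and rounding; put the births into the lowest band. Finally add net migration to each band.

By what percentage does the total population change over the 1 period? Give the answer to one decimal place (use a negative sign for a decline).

-4.0

— Period 1 —
Births: 1740 × 0.548 = 954
15–29: 1410 × 0.96 = 1354
30–44: 1740 × 0.95 = 1653
45–59: 2440 × 0.966 = 2357
60–74: 700 × 0.966 = 676
75+: 1380 × 0.947 + 1640 × 0.281 = 1307 + 461 = 1768
Net migration: 60–74 + 175 → 851
→ [954, 1354, 1653, 2357, 851, 1768]
Total: 9310 → 8937; change = -373; percentage change = -4.0%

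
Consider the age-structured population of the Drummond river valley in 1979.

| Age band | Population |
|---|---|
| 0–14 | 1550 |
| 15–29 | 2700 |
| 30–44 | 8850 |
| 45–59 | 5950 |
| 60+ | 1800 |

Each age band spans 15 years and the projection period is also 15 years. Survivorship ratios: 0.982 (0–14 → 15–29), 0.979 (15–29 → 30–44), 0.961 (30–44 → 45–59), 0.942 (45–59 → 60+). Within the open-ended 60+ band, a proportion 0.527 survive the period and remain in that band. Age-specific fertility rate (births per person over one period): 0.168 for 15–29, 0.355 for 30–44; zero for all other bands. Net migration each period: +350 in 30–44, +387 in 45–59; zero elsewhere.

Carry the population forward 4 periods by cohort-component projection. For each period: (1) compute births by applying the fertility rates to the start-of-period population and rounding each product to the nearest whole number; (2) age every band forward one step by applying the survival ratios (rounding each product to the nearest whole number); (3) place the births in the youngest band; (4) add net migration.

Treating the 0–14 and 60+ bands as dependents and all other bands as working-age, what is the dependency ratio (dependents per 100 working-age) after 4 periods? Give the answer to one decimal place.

123.5

— Period 1 —
Births: 2700 * 0.168 = 454, 8850 * 0.355 = 3142 → total 3596
15–29: 1550 * 0.982 = 1522
30–44: 2700 * 0.979 = 2643
45–59: 8850 * 0.961 = 8505
60+: 5950 * 0.942 + 1800 * 0.527 = 5605 + 949 = 6554
Net migration: 30–44 + 350 → 2993; 45–59 + 387 → 8892
Giving 3596 / 1522 / 2993 / 8892 / 6554.
— Period 2 —
Births: 1522 * 0.168 = 256, 2993 * 0.355 = 1063 → total 1319
15–29: 3596 * 0.982 = 3531
30–44: 1522 * 0.979 = 1490
45–59: 2993 * 0.961 = 2876
60+: 8892 * 0.942 + 6554 * 0.527 = 8376 + 3454 = 11830
Net migration: 30–44 + 350 → 1840; 45–59 + 387 → 3263
Giving 1319 / 3531 / 1840 / 3263 / 11830.
— Period 3 —
Births: 3531 * 0.168 = 593, 1840 * 0.355 = 653 → total 1246
15–29: 1319 * 0.982 = 1295
30–44: 3531 * 0.979 = 3457
45–59: 1840 * 0.961 = 1768
60+: 3263 * 0.942 + 11830 * 0.527 = 3074 + 6234 = 9308
Net migration: 30–44 + 350 → 3807; 45–59 + 387 → 2155
Giving 1246 / 1295 / 3807 / 2155 / 9308.
— Period 4 —
Births: 1295 * 0.168 = 218, 3807 * 0.355 = 1351 → total 1569
15–29: 1246 * 0.982 = 1224
30–44: 1295 * 0.979 = 1268
45–59: 3807 * 0.961 = 3659
60+: 2155 * 0.942 + 9308 * 0.527 = 2030 + 4905 = 6935
Net migration: 30–44 + 350 → 1618; 45–59 + 387 → 4046
Giving 1569 / 1224 / 1618 / 4046 / 6935.
Dependents (band 0–14 + band 60+) = 1569 + 6935 = 8504; working-age = 6888; ratio = 8504/6888 × 100 = 123.5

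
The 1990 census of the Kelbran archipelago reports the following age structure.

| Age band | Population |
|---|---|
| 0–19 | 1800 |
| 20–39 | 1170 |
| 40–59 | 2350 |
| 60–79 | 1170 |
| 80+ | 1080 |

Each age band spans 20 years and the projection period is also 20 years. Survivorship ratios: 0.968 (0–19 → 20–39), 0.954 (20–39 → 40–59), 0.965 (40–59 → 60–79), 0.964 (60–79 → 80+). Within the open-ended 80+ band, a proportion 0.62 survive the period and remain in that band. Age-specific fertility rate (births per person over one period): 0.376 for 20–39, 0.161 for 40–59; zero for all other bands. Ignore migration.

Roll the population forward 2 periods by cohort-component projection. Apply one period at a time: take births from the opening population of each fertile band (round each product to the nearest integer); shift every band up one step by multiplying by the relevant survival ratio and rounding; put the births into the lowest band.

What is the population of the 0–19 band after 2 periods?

835

Numbering the bands 1..5 from youngest to oldest:
Period 1.
Births: 1170 * 0.376 = 440, 2350 * 0.161 = 378 ⇒ total 818
Band 2: 1800 * 0.968 = 1742
Band 3: 1170 * 0.954 = 1116
Band 4: 2350 * 0.965 = 2268
Band 5: 1170 * 0.964 + 1080 * 0.62 = 1128 + 670 = 1798
End of period: [818, 1742, 1116, 2268, 1798]
Period 2.
Births: 1742 * 0.376 = 655, 1116 * 0.161 = 180 ⇒ total 835
Band 2: 818 * 0.968 = 792
Band 3: 1742 * 0.954 = 1662
Band 4: 1116 * 0.965 = 1077
Band 5: 2268 * 0.964 + 1798 * 0.62 = 2186 + 1115 = 3301
End of period: [835, 792, 1662, 1077, 3301]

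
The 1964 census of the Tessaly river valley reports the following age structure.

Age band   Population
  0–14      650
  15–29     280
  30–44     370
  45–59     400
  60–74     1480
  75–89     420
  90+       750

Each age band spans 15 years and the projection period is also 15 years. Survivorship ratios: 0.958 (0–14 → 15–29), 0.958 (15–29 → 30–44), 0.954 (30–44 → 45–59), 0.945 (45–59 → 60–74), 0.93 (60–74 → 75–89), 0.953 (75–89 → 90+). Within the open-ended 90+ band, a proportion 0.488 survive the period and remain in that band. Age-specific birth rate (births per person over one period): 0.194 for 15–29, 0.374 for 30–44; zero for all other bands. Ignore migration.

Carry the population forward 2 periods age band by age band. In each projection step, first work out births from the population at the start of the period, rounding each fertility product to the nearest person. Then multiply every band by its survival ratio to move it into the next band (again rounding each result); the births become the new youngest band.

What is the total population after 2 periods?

Let group 1 be 0–14 through group 7 = 90+.
Period 1:
Births: 280 * 0.194 = 54, 370 * 0.374 = 138 → total 192
Group 2: 650 * 0.958 = 623
Group 3: 280 * 0.958 = 268
Group 4: 370 * 0.954 = 353
Group 5: 400 * 0.945 = 378
Group 6: 1480 * 0.93 = 1376
Group 7: 420 * 0.953 + 750 * 0.488 = 400 + 366 = 766
Population now: 0–14=192, 15–29=623, 30–44=268, 45–59=353, 60–74=378, 75–89=1376, 90+=766
Period 2:
Births: 623 * 0.194 = 121, 268 * 0.374 = 100 → total 221
Group 2: 192 * 0.958 = 184
Group 3: 623 * 0.958 = 597
Group 4: 268 * 0.954 = 256
Group 5: 353 * 0.945 = 334
Group 6: 378 * 0.93 = 352
Group 7: 1376 * 0.953 + 766 * 0.488 = 1311 + 374 = 1685
Population now: 0–14=221, 15–29=184, 30–44=597, 45–59=256, 60–74=334, 75–89=352, 90+=1685
Total after period 2: 221 + 184 + 597 + 256 + 334 + 352 + 1685 = 3629

3629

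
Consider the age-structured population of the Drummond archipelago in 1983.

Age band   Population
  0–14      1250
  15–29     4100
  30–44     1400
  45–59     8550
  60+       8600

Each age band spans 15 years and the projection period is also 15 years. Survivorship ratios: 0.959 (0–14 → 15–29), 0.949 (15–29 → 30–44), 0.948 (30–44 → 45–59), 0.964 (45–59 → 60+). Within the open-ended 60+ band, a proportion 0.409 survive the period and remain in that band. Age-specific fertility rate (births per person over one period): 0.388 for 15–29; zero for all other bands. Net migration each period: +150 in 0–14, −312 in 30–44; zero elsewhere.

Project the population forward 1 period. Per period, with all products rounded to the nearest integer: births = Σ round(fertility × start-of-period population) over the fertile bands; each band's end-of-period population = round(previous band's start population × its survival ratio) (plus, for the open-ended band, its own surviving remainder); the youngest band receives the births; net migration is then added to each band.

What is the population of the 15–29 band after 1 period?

1199

— Period 1 —
Births: 4100 × 0.388 = 1591
15–29: 1250 × 0.959 = 1199
30–44: 4100 × 0.949 = 3891
45–59: 1400 × 0.948 = 1327
60+: 8550 × 0.964 + 8600 × 0.409 = 8242 + 3517 = 11759
Net migration: 0–14 + 150 → 1741; 30–44 − 312 → 3579
Population now: 0–14=1741, 15–29=1199, 30–44=3579, 45–59=1327, 60+=11759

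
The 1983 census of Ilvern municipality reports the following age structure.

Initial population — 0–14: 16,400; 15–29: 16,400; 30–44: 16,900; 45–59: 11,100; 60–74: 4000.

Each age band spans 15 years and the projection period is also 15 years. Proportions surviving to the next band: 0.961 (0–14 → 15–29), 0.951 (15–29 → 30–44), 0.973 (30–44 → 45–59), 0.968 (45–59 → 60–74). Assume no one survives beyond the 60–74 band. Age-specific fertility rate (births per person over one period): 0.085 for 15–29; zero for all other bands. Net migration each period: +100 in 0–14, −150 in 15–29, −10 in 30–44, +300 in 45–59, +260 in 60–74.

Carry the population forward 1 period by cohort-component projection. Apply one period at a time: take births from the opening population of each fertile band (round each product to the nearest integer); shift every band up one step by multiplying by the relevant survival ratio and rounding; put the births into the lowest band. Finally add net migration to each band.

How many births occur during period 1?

Period 1:
Births: 16400 * 0.085 = 1394
15–29: 16400 * 0.961 = 15760
30–44: 16400 * 0.951 = 15596
45–59: 16900 * 0.973 = 16444
60–74: 11100 * 0.968 = 10745
Net migration: 0–14 + 100 → 1494; 15–29 − 150 → 15610; 30–44 − 10 → 15586; 45–59 + 300 → 16744; 60–74 + 260 → 11005
End of period: [1494, 15610, 15586, 16744, 11005]

1394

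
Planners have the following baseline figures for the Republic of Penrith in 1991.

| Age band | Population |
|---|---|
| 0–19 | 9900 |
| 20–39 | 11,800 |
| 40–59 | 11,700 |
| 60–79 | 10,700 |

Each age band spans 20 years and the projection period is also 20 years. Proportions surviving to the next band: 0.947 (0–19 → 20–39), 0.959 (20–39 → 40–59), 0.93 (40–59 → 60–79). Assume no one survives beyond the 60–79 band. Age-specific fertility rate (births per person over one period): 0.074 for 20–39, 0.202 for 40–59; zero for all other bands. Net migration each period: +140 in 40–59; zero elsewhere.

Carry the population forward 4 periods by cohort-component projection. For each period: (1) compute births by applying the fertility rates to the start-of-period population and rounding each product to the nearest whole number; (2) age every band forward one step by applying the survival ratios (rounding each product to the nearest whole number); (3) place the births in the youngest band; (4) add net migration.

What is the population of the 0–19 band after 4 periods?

— Period 1 —
Births: 11800 × 0.074 = 873, 11700 × 0.202 = 2363 ⇒ total 3236
20–39: 9900 × 0.947 = 9375
40–59: 11800 × 0.959 = 11316
60–79: 11700 × 0.93 = 10881
Net migration: 40–59 + 140 → 11456
→ [3236, 9375, 11456, 10881]
— Period 2 —
Births: 9375 × 0.074 = 694, 11456 × 0.202 = 2314 ⇒ total 3008
20–39: 3236 × 0.947 = 3064
40–59: 9375 × 0.959 = 8991
60–79: 11456 × 0.93 = 10654
Net migration: 40–59 + 140 → 9131
→ [3008, 3064, 9131, 10654]
— Period 3 —
Births: 3064 × 0.074 = 227, 9131 × 0.202 = 1844 ⇒ total 2071
20–39: 3008 × 0.947 = 2849
40–59: 3064 × 0.959 = 2938
60–79: 9131 × 0.93 = 8492
Net migration: 40–59 + 140 → 3078
→ [2071, 2849, 3078, 8492]
— Period 4 —
Births: 2849 × 0.074 = 211, 3078 × 0.202 = 622 ⇒ total 833
20–39: 2071 × 0.947 = 1961
40–59: 2849 × 0.959 = 2732
60–79: 3078 × 0.93 = 2863
Net migration: 40–59 + 140 → 2872
→ [833, 1961, 2872, 2863]

833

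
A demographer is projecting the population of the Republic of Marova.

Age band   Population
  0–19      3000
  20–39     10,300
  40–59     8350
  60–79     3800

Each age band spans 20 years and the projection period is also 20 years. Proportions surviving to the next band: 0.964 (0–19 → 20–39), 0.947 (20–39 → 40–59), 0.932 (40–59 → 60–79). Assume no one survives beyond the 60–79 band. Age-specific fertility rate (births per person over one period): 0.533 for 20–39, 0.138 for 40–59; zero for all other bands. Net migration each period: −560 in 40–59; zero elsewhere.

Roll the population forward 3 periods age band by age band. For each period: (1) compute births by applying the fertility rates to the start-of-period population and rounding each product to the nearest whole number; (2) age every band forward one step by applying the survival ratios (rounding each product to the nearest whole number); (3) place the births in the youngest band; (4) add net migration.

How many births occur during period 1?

6642

— Period 1 —
Births: 10300 × 0.533 = 5490, 8350 × 0.138 = 1152 → total 6642
20–39: 3000 × 0.964 = 2892
40–59: 10300 × 0.947 = 9754
60–79: 8350 × 0.932 = 7782
Net migration: 40–59 − 560 → 9194
End of period: [6642, 2892, 9194, 7782]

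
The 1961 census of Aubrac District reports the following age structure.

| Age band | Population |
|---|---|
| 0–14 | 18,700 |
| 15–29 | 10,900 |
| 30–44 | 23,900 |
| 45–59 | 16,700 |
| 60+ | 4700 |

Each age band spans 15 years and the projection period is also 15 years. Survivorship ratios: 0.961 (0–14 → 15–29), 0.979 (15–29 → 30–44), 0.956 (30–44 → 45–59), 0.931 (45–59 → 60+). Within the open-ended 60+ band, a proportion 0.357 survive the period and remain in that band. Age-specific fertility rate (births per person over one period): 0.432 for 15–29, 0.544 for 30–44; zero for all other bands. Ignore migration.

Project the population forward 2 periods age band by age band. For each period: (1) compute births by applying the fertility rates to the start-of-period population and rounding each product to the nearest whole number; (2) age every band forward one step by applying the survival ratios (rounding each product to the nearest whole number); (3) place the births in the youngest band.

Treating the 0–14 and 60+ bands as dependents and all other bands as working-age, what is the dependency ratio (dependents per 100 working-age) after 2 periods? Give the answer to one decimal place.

91.5

— Period 1 —
Births: 10900 × 0.432 = 4709  |  23900 × 0.544 = 13002 ⇒ total 17711
15–29: 18700 × 0.961 = 17971
30–44: 10900 × 0.979 = 10671
45–59: 23900 × 0.956 = 22848
60+: 16700 × 0.931 + 4700 × 0.357 = 15548 + 1678 = 17226
Population now: 0–14=17711, 15–29=17971, 30–44=10671, 45–59=22848, 60+=17226
— Period 2 —
Births: 17971 × 0.432 = 7763  |  10671 × 0.544 = 5805 ⇒ total 13568
15–29: 17711 × 0.961 = 17020
30–44: 17971 × 0.979 = 17594
45–59: 10671 × 0.956 = 10201
60+: 22848 × 0.931 + 17226 × 0.357 = 21271 + 6150 = 27421
Population now: 0–14=13568, 15–29=17020, 30–44=17594, 45–59=10201, 60+=27421
Dependents (band 0–14 + band 60+) = 13568 + 27421 = 40989; working-age = 44815; ratio = 40989/44815 × 100 = 91.5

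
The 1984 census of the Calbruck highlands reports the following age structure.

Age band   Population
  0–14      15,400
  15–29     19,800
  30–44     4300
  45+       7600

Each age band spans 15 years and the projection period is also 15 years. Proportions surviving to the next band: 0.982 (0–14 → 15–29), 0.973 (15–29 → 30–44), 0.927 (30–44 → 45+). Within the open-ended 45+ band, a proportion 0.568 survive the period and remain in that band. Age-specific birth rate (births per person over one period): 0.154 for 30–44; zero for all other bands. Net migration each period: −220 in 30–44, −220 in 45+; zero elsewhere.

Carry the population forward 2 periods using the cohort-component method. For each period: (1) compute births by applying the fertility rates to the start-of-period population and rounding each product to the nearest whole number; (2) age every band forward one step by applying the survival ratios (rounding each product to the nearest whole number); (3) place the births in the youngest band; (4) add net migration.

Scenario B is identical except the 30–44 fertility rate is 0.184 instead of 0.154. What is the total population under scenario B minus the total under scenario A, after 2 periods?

698

(Groups numbered youngest = 1 to oldest = 4.)
Period 1:
Births: 4300 × 0.154 = 662
Group 2: 15400 × 0.982 = 15123
Group 3: 19800 × 0.973 = 19265
Group 4: 4300 × 0.927 + 7600 × 0.568 = 3986 + 4317 = 8303
Net migration: Group 3 − 220 → 19045; Group 4 − 220 → 8083
Giving 662 / 15123 / 19045 / 8083.
Period 2:
Births: 19045 × 0.154 = 2933
Group 2: 662 × 0.982 = 650
Group 3: 15123 × 0.973 = 14715
Group 4: 19045 × 0.927 + 8083 × 0.568 = 17655 + 4591 = 22246
Net migration: Group 3 − 220 → 14495; Group 4 − 220 → 22026
Giving 2933 / 650 / 14495 / 22026.
Scenario A total after 2 periods: 40104
Scenario B projection —
Period 1:
Births: 4300 × 0.184 = 791
Group 2: 15400 × 0.982 = 15123
Group 3: 19800 × 0.973 = 19265
Group 4: 4300 × 0.927 + 7600 × 0.568 = 3986 + 4317 = 8303
Net migration: Group 3 − 220 → 19045; Group 4 − 220 → 8083
Giving 791 / 15123 / 19045 / 8083.
Period 2:
Births: 19045 × 0.184 = 3504
Group 2: 791 × 0.982 = 777
Group 3: 15123 × 0.973 = 14715
Group 4: 19045 × 0.927 + 8083 × 0.568 = 17655 + 4591 = 22246
Net migration: Group 3 − 220 → 14495; Group 4 − 220 → 22026
Giving 3504 / 777 / 14495 / 22026.
Scenario B total after 2 periods: 40802
Difference B − A = 40802 − 40104 = 698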